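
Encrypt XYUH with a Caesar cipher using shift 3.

X(23): 23+3=26≡0 → A
Y(24): 24+3=27≡1 → B
U(20): 20+3=23 → X
H(7): 7+3=10 → K

ABXK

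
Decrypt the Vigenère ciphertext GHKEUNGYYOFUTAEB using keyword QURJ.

Repeat the key across the ciphertext: QURJQURJQURJQURJ
G(6)−Q(16): -10≡16 → Q
H(7)−U(20): -13≡13 → N
K(10)−R(17): -7≡19 → T
E(4)−J(9): -5≡21 → V
U(20)−Q(16): 4 → E
N(13)−U(20): -7≡19 → T
G(6)−R(17): -11≡15 → P
Y(24)−J(9): 15 → P
Y(24)−Q(16): 8 → I
O(14)−U(20): -6≡20 → U
F(5)−R(17): -12≡14 → O
U(20)−J(9): 11 → L
T(19)−Q(16): 3 → D
A(0)−U(20): -20≡6 → G
E(4)−R(17): -13≡13 → N
B(1)−J(9): -8≡18 → S

QNTVETPPIUOLDGNS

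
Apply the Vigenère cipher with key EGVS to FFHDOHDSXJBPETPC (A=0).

Repeat the key across the message: EGVSEGVSEGVSEGVS
F(5)+E(4): 9 → J
F(5)+G(6): 11 → L
H(7)+V(21): 28≡2 → C
D(3)+S(18): 21 → V
O(14)+E(4): 18 → S
H(7)+G(6): 13 → N
D(3)+V(21): 24 → Y
S(18)+S(18): 36≡10 → K
X(23)+E(4): 27≡1 → B
J(9)+G(6): 15 → P
B(1)+V(21): 22 → W
P(15)+S(18): 33≡7 → H
E(4)+E(4): 8 → I
T(19)+G(6): 25 → Z
P(15)+V(21): 36≡10 → K
C(2)+S(18): 20 → U

JLCVSNYKBPWHIZKU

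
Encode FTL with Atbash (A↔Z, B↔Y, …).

F(5) → U(20)
T(19) → G(6)
L(11) → O(14)

UGO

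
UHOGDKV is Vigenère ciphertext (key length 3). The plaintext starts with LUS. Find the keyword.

Subtract each crib letter from the matching ciphertext letter (mod 26):
U(20)−L(11)=9 → J
H(7)−U(20)=-13≡13 → N
O(14)−S(18)=-4≡22 → W

JNW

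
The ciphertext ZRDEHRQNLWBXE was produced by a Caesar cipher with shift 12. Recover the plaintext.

Z(25): 25−12=13 → N
R(17): 17−12=5 → F
D(3): 3−12=-9≡17 → R
E(4): 4−12=-8≡18 → S
H(7): 7−12=-5≡21 → V
R(17): 17−12=5 → F
Q(16): 16−12=4 → E
N(13): 13−12=1 → B
L(11): 11−12=-1≡25 → Z
W(22): 22−12=10 → K
B(1): 1−12=-11≡15 → P
X(23): 23−12=11 → L
E(4): 4−12=-8≡18 → S

NFRSVFEBZKPLS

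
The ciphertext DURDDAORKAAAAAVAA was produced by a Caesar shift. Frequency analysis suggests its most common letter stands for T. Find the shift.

7

The most frequent ciphertext letter is A (appears 8 times).
A is position 0; T is position 19.
Shift = -19≡7.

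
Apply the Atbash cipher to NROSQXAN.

MILHJCZM

N(13) → M(12)
R(17) → I(8)
O(14) → L(11)
S(18) → H(7)
Q(16) → J(9)
X(23) → C(2)
A(0) → Z(25)
N(13) → M(12)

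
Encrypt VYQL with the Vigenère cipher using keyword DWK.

Repeat the key across the message: DWKD
V(21)+D(3): 24 → Y
Y(24)+W(22): 46≡20 → U
Q(16)+K(10): 26≡0 → A
L(11)+D(3): 14 → O

YUAO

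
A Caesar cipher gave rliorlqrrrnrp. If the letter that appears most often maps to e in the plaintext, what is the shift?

The most frequent ciphertext letter is r (appears 6 times).
r is position 17; e is position 4.
Shift = 13.

13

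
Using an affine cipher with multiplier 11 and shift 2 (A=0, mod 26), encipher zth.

z(25): 11·25+2=277≡17 → r
t(19): 11·19+2=211≡3 → d
h(7): 11·7+2=79≡1 → b

rdb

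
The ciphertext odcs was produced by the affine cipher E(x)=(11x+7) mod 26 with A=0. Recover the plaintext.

dcjb

The inverse of 11 mod 26 is 19, since 11·19=209≡1. Apply D(y)=19·(y−7) mod 26:
o(14): 19·(14−7)=133≡3 → d
d(3): 19·(3−7)=-76≡2 → c
c(2): 19·(2−7)=-95≡9 → j
s(18): 19·(18−7)=209≡1 → b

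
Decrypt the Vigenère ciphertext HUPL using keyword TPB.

OFOS

Repeat the key across the ciphertext: TPBT
H(7)−T(19): -12≡14 → O
U(20)−P(15): 5 → F
P(15)−B(1): 14 → O
L(11)−T(19): -8≡18 → S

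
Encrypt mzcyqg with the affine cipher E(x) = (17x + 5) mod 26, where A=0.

m(12): 17·12+5=209≡1 → b
z(25): 17·25+5=430≡14 → o
c(2): 17·2+5=39≡13 → n
y(24): 17·24+5=413≡23 → x
q(16): 17·16+5=277≡17 → r
g(6): 17·6+5=107≡3 → d

bonxrd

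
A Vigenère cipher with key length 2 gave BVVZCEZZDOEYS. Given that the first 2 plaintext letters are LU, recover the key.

Subtract each crib letter from the matching ciphertext letter (mod 26):
B(1)−L(11)=-10≡16 → Q
V(21)−U(20)=1 → B

QB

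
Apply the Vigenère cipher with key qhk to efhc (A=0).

umrs

Repeat the key across the message: qhkq
e(4)+q(16): 20 → u
f(5)+h(7): 12 → m
h(7)+k(10): 17 → r
c(2)+q(16): 18 → s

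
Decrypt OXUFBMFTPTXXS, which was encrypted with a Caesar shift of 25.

O(14): 14−25=-11≡15 → P
X(23): 23−25=-2≡24 → Y
U(20): 20−25=-5≡21 → V
F(5): 5−25=-20≡6 → G
B(1): 1−25=-24≡2 → C
M(12): 12−25=-13≡13 → N
F(5): 5−25=-20≡6 → G
T(19): 19−25=-6≡20 → U
P(15): 15−25=-10≡16 → Q
T(19): 19−25=-6≡20 → U
X(23): 23−25=-2≡24 → Y
X(23): 23−25=-2≡24 → Y
S(18): 18−25=-7≡19 → T

PYVGCNGUQUYYT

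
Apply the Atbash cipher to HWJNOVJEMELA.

H(7) → S(18)
W(22) → D(3)
J(9) → Q(16)
N(13) → M(12)
O(14) → L(11)
V(21) → E(4)
J(9) → Q(16)
E(4) → V(21)
M(12) → N(13)
E(4) → V(21)
L(11) → O(14)
A(0) → Z(25)

SDQMLEQVNVOZ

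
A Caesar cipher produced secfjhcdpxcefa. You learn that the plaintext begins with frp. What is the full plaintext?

frpswupqckprsn

From the crib: s(18)−f(5)=13, so the shift is 13.
Subtract 13 from each ciphertext letter:
s(18): 18−13=5 → f
e(4): 4−13=-9≡17 → r
c(2): 2−13=-11≡15 → p
f(5): 5−13=-8≡18 → s
j(9): 9−13=-4≡22 → w
h(7): 7−13=-6≡20 → u
c(2): 2−13=-11≡15 → p
d(3): 3−13=-10≡16 → q
p(15): 15−13=2 → c
x(23): 23−13=10 → k
c(2): 2−13=-11≡15 → p
e(4): 4−13=-9≡17 → r
f(5): 5−13=-8≡18 → s
a(0): 0−13=-13≡13 → n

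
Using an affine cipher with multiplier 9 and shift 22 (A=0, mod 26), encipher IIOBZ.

I(8): 9·8+22=94≡16 → Q
I(8): 9·8+22=94≡16 → Q
O(14): 9·14+22=148≡18 → S
B(1): 9·1+22=31≡5 → F
Z(25): 9·25+22=247≡13 → N

QQSFN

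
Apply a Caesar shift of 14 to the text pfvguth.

p(15): 15+14=29≡3 → d
f(5): 5+14=19 → t
v(21): 21+14=35≡9 → j
g(6): 6+14=20 → u
u(20): 20+14=34≡8 → i
t(19): 19+14=33≡7 → h
h(7): 7+14=21 → v

dtjuihv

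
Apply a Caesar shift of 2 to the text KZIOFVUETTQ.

K(10): 10+2=12 → M
Z(25): 25+2=27≡1 → B
I(8): 8+2=10 → K
O(14): 14+2=16 → Q
F(5): 5+2=7 → H
V(21): 21+2=23 → X
U(20): 20+2=22 → W
E(4): 4+2=6 → G
T(19): 19+2=21 → V
T(19): 19+2=21 → V
Q(16): 16+2=18 → S

MBKQHXWGVVS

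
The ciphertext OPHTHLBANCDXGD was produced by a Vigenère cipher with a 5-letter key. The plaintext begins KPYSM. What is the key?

EAJBV

Subtract each crib letter from the matching ciphertext letter (mod 26):
O(14)−K(10)=4 → E
P(15)−P(15)=0 → A
H(7)−Y(24)=-17≡9 → J
T(19)−S(18)=1 → B
H(7)−M(12)=-5≡21 → V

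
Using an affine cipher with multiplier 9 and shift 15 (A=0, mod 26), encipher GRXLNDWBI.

G(6): 9·6+15=69≡17 → R
R(17): 9·17+15=168≡12 → M
X(23): 9·23+15=222≡14 → O
L(11): 9·11+15=114≡10 → K
N(13): 9·13+15=132≡2 → C
D(3): 9·3+15=42≡16 → Q
W(22): 9·22+15=213≡5 → F
B(1): 9·1+15=24 → Y
I(8): 9·8+15=87≡9 → J

RMOKCQFYJ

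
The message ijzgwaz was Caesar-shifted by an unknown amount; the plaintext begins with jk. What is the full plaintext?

jkahxba

From the crib: i(8)−j(9)=-1≡25, so the shift is 25.
Subtract 25 from each ciphertext letter:
i(8): 8−25=-17≡9 → j
j(9): 9−25=-16≡10 → k
z(25): 25−25=0 → a
g(6): 6−25=-19≡7 → h
w(22): 22−25=-3≡23 → x
a(0): 0−25=-25≡1 → b
z(25): 25−25=0 → a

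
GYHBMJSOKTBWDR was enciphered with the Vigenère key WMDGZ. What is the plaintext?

Repeat the key across the ciphertext: WMDGZWMDGZWMDG
G(6)−W(22): -16≡10 → K
Y(24)−M(12): 12 → M
H(7)−D(3): 4 → E
B(1)−G(6): -5≡21 → V
M(12)−Z(25): -13≡13 → N
J(9)−W(22): -13≡13 → N
S(18)−M(12): 6 → G
O(14)−D(3): 11 → L
K(10)−G(6): 4 → E
T(19)−Z(25): -6≡20 → U
B(1)−W(22): -21≡5 → F
W(22)−M(12): 10 → K
D(3)−D(3): 0 → A
R(17)−G(6): 11 → L

KMEVNNGLEUFKAL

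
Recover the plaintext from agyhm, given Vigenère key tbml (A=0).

Repeat the key across the ciphertext: tbmlt
a(0)−t(19): -19≡7 → h
g(6)−b(1): 5 → f
y(24)−m(12): 12 → m
h(7)−l(11): -4≡22 → w
m(12)−t(19): -7≡19 → t

hfmwt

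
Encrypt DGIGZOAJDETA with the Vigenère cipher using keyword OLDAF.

Repeat the key across the message: OLDAFOLDAFOL
D(3)+O(14): 17 → R
G(6)+L(11): 17 → R
I(8)+D(3): 11 → L
G(6)+A(0): 6 → G
Z(25)+F(5): 30≡4 → E
O(14)+O(14): 28≡2 → C
A(0)+L(11): 11 → L
J(9)+D(3): 12 → M
D(3)+A(0): 3 → D
E(4)+F(5): 9 → J
T(19)+O(14): 33≡7 → H
A(0)+L(11): 11 → L

RRLGECLMDJHL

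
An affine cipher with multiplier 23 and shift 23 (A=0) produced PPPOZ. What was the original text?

UUUDI

The inverse of 23 mod 26 is 17, since 23·17=391≡1. Apply D(y)=17·(y−23) mod 26:
P(15): 17·(15−23)=-136≡20 → U
P(15): 17·(15−23)=-136≡20 → U
P(15): 17·(15−23)=-136≡20 → U
O(14): 17·(14−23)=-153≡3 → D
Z(25): 17·(25−23)=34≡8 → I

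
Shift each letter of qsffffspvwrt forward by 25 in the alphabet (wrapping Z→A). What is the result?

q(16): 16+25=41≡15 → p
s(18): 18+25=43≡17 → r
f(5): 5+25=30≡4 → e
f(5): 5+25=30≡4 → e
f(5): 5+25=30≡4 → e
f(5): 5+25=30≡4 → e
s(18): 18+25=43≡17 → r
p(15): 15+25=40≡14 → o
v(21): 21+25=46≡20 → u
w(22): 22+25=47≡21 → v
r(17): 17+25=42≡16 → q
t(19): 19+25=44≡18 → s

preeeerouvqs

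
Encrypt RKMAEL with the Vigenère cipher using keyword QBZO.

Repeat the key across the message: QBZOQB
R(17)+Q(16): 33≡7 → H
K(10)+B(1): 11 → L
M(12)+Z(25): 37≡11 → L
A(0)+O(14): 14 → O
E(4)+Q(16): 20 → U
L(11)+B(1): 12 → M

HLLOUM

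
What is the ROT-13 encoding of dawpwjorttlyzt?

qnjcjwbeggylmg

d(3): 3+13=16 → q
a(0): 0+13=13 → n
w(22): 22+13=35≡9 → j
p(15): 15+13=28≡2 → c
w(22): 22+13=35≡9 → j
j(9): 9+13=22 → w
o(14): 14+13=27≡1 → b
r(17): 17+13=30≡4 → e
t(19): 19+13=32≡6 → g
t(19): 19+13=32≡6 → g
l(11): 11+13=24 → y
y(24): 24+13=37≡11 → l
z(25): 25+13=38≡12 → m
t(19): 19+13=32≡6 → g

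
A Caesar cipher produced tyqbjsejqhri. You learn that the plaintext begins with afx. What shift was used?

From the crib: t(19)−a(0)=19, so the shift is 19.

19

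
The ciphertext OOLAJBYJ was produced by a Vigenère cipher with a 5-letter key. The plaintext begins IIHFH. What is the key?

Subtract each crib letter from the matching ciphertext letter (mod 26):
O(14)−I(8)=6 → G
O(14)−I(8)=6 → G
L(11)−H(7)=4 → E
A(0)−F(5)=-5≡21 → V
J(9)−H(7)=2 → C

GGEVC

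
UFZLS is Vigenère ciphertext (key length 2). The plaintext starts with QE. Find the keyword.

EB

Subtract each crib letter from the matching ciphertext letter (mod 26):
U(20)−Q(16)=4 → E
F(5)−E(4)=1 → B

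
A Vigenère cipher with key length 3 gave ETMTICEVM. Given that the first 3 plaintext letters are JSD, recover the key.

Subtract each crib letter from the matching ciphertext letter (mod 26):
E(4)−J(9)=-5≡21 → V
T(19)−S(18)=1 → B
M(12)−D(3)=9 → J

VBJ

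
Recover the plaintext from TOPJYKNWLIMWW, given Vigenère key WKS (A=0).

XEXNOSRMTMCEA

Repeat the key across the ciphertext: WKSWKSWKSWKSW
T(19)−W(22): -3≡23 → X
O(14)−K(10): 4 → E
P(15)−S(18): -3≡23 → X
J(9)−W(22): -13≡13 → N
Y(24)−K(10): 14 → O
K(10)−S(18): -8≡18 → S
N(13)−W(22): -9≡17 → R
W(22)−K(10): 12 → M
L(11)−S(18): -7≡19 → T
I(8)−W(22): -14≡12 → M
M(12)−K(10): 2 → C
W(22)−S(18): 4 → E
W(22)−W(22): 0 → A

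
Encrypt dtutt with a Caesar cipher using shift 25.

cstss

d(3): 3+25=28≡2 → c
t(19): 19+25=44≡18 → s
u(20): 20+25=45≡19 → t
t(19): 19+25=44≡18 → s
t(19): 19+25=44≡18 → s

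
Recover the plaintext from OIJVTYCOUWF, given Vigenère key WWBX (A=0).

SMIYXCBRYAE

Repeat the key across the ciphertext: WWBXWWBXWWB
O(14)−W(22): -8≡18 → S
I(8)−W(22): -14≡12 → M
J(9)−B(1): 8 → I
V(21)−X(23): -2≡24 → Y
T(19)−W(22): -3≡23 → X
Y(24)−W(22): 2 → C
C(2)−B(1): 1 → B
O(14)−X(23): -9≡17 → R
U(20)−W(22): -2≡24 → Y
W(22)−W(22): 0 → A
F(5)−B(1): 4 → E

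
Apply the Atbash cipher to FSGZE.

UHTAV

F(5) → U(20)
S(18) → H(7)
G(6) → T(19)
Z(25) → A(0)
E(4) → V(21)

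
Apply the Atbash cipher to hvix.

h(7) → s(18)
v(21) → e(4)
i(8) → r(17)
x(23) → c(2)

serc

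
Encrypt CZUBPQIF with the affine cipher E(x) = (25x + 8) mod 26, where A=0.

GJOHTSAD

C(2): 25·2+8=58≡6 → G
Z(25): 25·25+8=633≡9 → J
U(20): 25·20+8=508≡14 → O
B(1): 25·1+8=33≡7 → H
P(15): 25·15+8=383≡19 → T
Q(16): 25·16+8=408≡18 → S
I(8): 25·8+8=208≡0 → A
F(5): 25·5+8=133≡3 → D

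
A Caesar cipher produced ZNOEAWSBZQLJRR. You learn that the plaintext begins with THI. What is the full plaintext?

From the crib: Z(25)−T(19)=6, so the shift is 6.
Subtract 6 from each ciphertext letter:
Z(25): 25−6=19 → T
N(13): 13−6=7 → H
O(14): 14−6=8 → I
E(4): 4−6=-2≡24 → Y
A(0): 0−6=-6≡20 → U
W(22): 22−6=16 → Q
S(18): 18−6=12 → M
B(1): 1−6=-5≡21 → V
Z(25): 25−6=19 → T
Q(16): 16−6=10 → K
L(11): 11−6=5 → F
J(9): 9−6=3 → D
R(17): 17−6=11 → L
R(17): 17−6=11 → L

THIYUQMVTKFDLL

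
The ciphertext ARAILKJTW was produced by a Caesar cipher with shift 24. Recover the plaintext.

A(0): 0−24=-24≡2 → C
R(17): 17−24=-7≡19 → T
A(0): 0−24=-24≡2 → C
I(8): 8−24=-16≡10 → K
L(11): 11−24=-13≡13 → N
K(10): 10−24=-14≡12 → M
J(9): 9−24=-15≡11 → L
T(19): 19−24=-5≡21 → V
W(22): 22−24=-2≡24 → Y

CTCKNMLVY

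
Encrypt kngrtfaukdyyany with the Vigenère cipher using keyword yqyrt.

ideimdqsbwwoyer

Repeat the key across the message: yqyrtyqyrtyqyrt
k(10)+y(24): 34≡8 → i
n(13)+q(16): 29≡3 → d
g(6)+y(24): 30≡4 → e
r(17)+r(17): 34≡8 → i
t(19)+t(19): 38≡12 → m
f(5)+y(24): 29≡3 → d
a(0)+q(16): 16 → q
u(20)+y(24): 44≡18 → s
k(10)+r(17): 27≡1 → b
d(3)+t(19): 22 → w
y(24)+y(24): 48≡22 → w
y(24)+q(16): 40≡14 → o
a(0)+y(24): 24 → y
n(13)+r(17): 30≡4 → e
y(24)+t(19): 43≡17 → r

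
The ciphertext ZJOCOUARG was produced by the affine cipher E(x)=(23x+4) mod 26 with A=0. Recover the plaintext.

THOSOMKNI

The inverse of 23 mod 26 is 17, since 23·17=391≡1. Apply D(y)=17·(y−4) mod 26:
Z(25): 17·(25−4)=357≡19 → T
J(9): 17·(9−4)=85≡7 → H
O(14): 17·(14−4)=170≡14 → O
C(2): 17·(2−4)=-34≡18 → S
O(14): 17·(14−4)=170≡14 → O
U(20): 17·(20−4)=272≡12 → M
A(0): 17·(0−4)=-68≡10 → K
R(17): 17·(17−4)=221≡13 → N
G(6): 17·(6−4)=34≡8 → I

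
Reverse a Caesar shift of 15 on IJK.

TUV

I(8): 8−15=-7≡19 → T
J(9): 9−15=-6≡20 → U
K(10): 10−15=-5≡21 → V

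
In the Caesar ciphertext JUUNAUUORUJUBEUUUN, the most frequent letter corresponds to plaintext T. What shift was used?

1

The most frequent ciphertext letter is U (appears 9 times).
U is position 20; T is position 19.
Shift = 1.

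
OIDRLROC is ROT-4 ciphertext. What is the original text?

KEZNHNKY

O(14): 14−4=10 → K
I(8): 8−4=4 → E
D(3): 3−4=-1≡25 → Z
R(17): 17−4=13 → N
L(11): 11−4=7 → H
R(17): 17−4=13 → N
O(14): 14−4=10 → K
C(2): 2−4=-2≡24 → Y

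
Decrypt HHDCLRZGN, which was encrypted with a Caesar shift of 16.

H(7): 7−16=-9≡17 → R
H(7): 7−16=-9≡17 → R
D(3): 3−16=-13≡13 → N
C(2): 2−16=-14≡12 → M
L(11): 11−16=-5≡21 → V
R(17): 17−16=1 → B
Z(25): 25−16=9 → J
G(6): 6−16=-10≡16 → Q
N(13): 13−16=-3≡23 → X

RRNMVBJQX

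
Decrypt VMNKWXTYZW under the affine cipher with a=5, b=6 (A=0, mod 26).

DWRGYTNOJY

The inverse of 5 mod 26 is 21, since 5·21=105≡1. Apply D(y)=21·(y−6) mod 26:
V(21): 21·(21−6)=315≡3 → D
M(12): 21·(12−6)=126≡22 → W
N(13): 21·(13−6)=147≡17 → R
K(10): 21·(10−6)=84≡6 → G
W(22): 21·(22−6)=336≡24 → Y
X(23): 21·(23−6)=357≡19 → T
T(19): 21·(19−6)=273≡13 → N
Y(24): 21·(24−6)=378≡14 → O
Z(25): 21·(25−6)=399≡9 → J
W(22): 21·(22−6)=336≡24 → Y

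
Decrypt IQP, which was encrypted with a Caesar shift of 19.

PXW

I(8): 8−19=-11≡15 → P
Q(16): 16−19=-3≡23 → X
P(15): 15−19=-4≡22 → W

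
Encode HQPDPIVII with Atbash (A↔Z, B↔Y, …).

SJKWKRERR

H(7) → S(18)
Q(16) → J(9)
P(15) → K(10)
D(3) → W(22)
P(15) → K(10)
I(8) → R(17)
V(21) → E(4)
I(8) → R(17)
I(8) → R(17)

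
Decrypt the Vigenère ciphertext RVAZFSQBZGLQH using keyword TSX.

Repeat the key across the ciphertext: TSXTSXTSXTSXT
R(17)−T(19): -2≡24 → Y
V(21)−S(18): 3 → D
A(0)−X(23): -23≡3 → D
Z(25)−T(19): 6 → G
F(5)−S(18): -13≡13 → N
S(18)−X(23): -5≡21 → V
Q(16)−T(19): -3≡23 → X
B(1)−S(18): -17≡9 → J
Z(25)−X(23): 2 → C
G(6)−T(19): -13≡13 → N
L(11)−S(18): -7≡19 → T
Q(16)−X(23): -7≡19 → T
H(7)−T(19): -12≡14 → O

YDDGNVXJCNTTO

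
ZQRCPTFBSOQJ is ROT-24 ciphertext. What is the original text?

Z(25): 25−24=1 → B
Q(16): 16−24=-8≡18 → S
R(17): 17−24=-7≡19 → T
C(2): 2−24=-22≡4 → E
P(15): 15−24=-9≡17 → R
T(19): 19−24=-5≡21 → V
F(5): 5−24=-19≡7 → H
B(1): 1−24=-23≡3 → D
S(18): 18−24=-6≡20 → U
O(14): 14−24=-10≡16 → Q
Q(16): 16−24=-8≡18 → S
J(9): 9−24=-15≡11 → L

BSTERVHDUQSL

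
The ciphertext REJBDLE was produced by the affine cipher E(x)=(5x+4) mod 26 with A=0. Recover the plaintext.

The inverse of 5 mod 26 is 21, since 5·21=105≡1. Apply D(y)=21·(y−4) mod 26:
R(17): 21·(17−4)=273≡13 → N
E(4): 21·(4−4)=0 → A
J(9): 21·(9−4)=105≡1 → B
B(1): 21·(1−4)=-63≡15 → P
D(3): 21·(3−4)=-21≡5 → F
L(11): 21·(11−4)=147≡17 → R
E(4): 21·(4−4)=0 → A

NABPFRA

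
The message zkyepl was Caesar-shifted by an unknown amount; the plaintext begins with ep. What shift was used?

From the crib: z(25)−e(4)=21, so the shift is 21.

21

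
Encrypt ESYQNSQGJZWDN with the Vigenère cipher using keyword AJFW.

EBDMNBVCJIBZN

Repeat the key across the message: AJFWAJFWAJFWA
E(4)+A(0): 4 → E
S(18)+J(9): 27≡1 → B
Y(24)+F(5): 29≡3 → D
Q(16)+W(22): 38≡12 → M
N(13)+A(0): 13 → N
S(18)+J(9): 27≡1 → B
Q(16)+F(5): 21 → V
G(6)+W(22): 28≡2 → C
J(9)+A(0): 9 → J
Z(25)+J(9): 34≡8 → I
W(22)+F(5): 27≡1 → B
D(3)+W(22): 25 → Z
N(13)+A(0): 13 → N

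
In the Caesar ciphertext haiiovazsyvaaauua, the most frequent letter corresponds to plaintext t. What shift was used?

7

The most frequent ciphertext letter is a (appears 6 times).
a is position 0; t is position 19.
Shift = -19≡7.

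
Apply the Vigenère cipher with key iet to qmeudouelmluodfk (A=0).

Repeat the key across the message: ietietietietieti
q(16)+i(8): 24 → y
m(12)+e(4): 16 → q
e(4)+t(19): 23 → x
u(20)+i(8): 28≡2 → c
d(3)+e(4): 7 → h
o(14)+t(19): 33≡7 → h
u(20)+i(8): 28≡2 → c
e(4)+e(4): 8 → i
l(11)+t(19): 30≡4 → e
m(12)+i(8): 20 → u
l(11)+e(4): 15 → p
u(20)+t(19): 39≡13 → n
o(14)+i(8): 22 → w
d(3)+e(4): 7 → h
f(5)+t(19): 24 → y
k(10)+i(8): 18 → s

yqxchhcieupnwhys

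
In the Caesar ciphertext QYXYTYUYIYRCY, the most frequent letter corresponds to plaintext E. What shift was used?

20

The most frequent ciphertext letter is Y (appears 6 times).
Y is position 24; E is position 4.
Shift = 20.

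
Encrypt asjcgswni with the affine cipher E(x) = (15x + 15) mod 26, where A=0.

pzutbzhcf

a(0): 15·0+15=15 → p
s(18): 15·18+15=285≡25 → z
j(9): 15·9+15=150≡20 → u
c(2): 15·2+15=45≡19 → t
g(6): 15·6+15=105≡1 → b
s(18): 15·18+15=285≡25 → z
w(22): 15·22+15=345≡7 → h
n(13): 15·13+15=210≡2 → c
i(8): 15·8+15=135≡5 → f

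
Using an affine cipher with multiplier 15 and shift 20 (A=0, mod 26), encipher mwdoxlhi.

m(12): 15·12+20=200≡18 → s
w(22): 15·22+20=350≡12 → m
d(3): 15·3+20=65≡13 → n
o(14): 15·14+20=230≡22 → w
x(23): 15·23+20=365≡1 → b
l(11): 15·11+20=185≡3 → d
h(7): 15·7+20=125≡21 → v
i(8): 15·8+20=140≡10 → k

smnwbdvk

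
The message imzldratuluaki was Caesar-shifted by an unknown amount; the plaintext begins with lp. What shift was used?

From the crib: i(8)−l(11)=-3≡23, so the shift is 23.

23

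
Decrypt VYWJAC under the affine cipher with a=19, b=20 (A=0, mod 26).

LSWJOK

The inverse of 19 mod 26 is 11, since 19·11=209≡1. Apply D(y)=11·(y−20) mod 26:
V(21): 11·(21−20)=11 → L
Y(24): 11·(24−20)=44≡18 → S
W(22): 11·(22−20)=22 → W
J(9): 11·(9−20)=-121≡9 → J
A(0): 11·(0−20)=-220≡14 → O
C(2): 11·(2−20)=-198≡10 → K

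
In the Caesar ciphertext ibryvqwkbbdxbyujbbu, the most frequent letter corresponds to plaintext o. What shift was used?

13

The most frequent ciphertext letter is b (appears 6 times).
b is position 1; o is position 14.
Shift = -13≡13.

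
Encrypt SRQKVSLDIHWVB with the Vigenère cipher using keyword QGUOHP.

Repeat the key across the message: QGUOHPQGUOHPQ
S(18)+Q(16): 34≡8 → I
R(17)+G(6): 23 → X
Q(16)+U(20): 36≡10 → K
K(10)+O(14): 24 → Y
V(21)+H(7): 28≡2 → C
S(18)+P(15): 33≡7 → H
L(11)+Q(16): 27≡1 → B
D(3)+G(6): 9 → J
I(8)+U(20): 28≡2 → C
H(7)+O(14): 21 → V
W(22)+H(7): 29≡3 → D
V(21)+P(15): 36≡10 → K
B(1)+Q(16): 17 → R

IXKYCHBJCVDKR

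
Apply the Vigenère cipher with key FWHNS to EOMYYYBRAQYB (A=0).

Repeat the key across the message: FWHNSFWHNSFW
E(4)+F(5): 9 → J
O(14)+W(22): 36≡10 → K
M(12)+H(7): 19 → T
Y(24)+N(13): 37≡11 → L
Y(24)+S(18): 42≡16 → Q
Y(24)+F(5): 29≡3 → D
B(1)+W(22): 23 → X
R(17)+H(7): 24 → Y
A(0)+N(13): 13 → N
Q(16)+S(18): 34≡8 → I
Y(24)+F(5): 29≡3 → D
B(1)+W(22): 23 → X

JKTLQDXYNIDX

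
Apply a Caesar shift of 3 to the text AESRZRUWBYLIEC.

A(0): 0+3=3 → D
E(4): 4+3=7 → H
S(18): 18+3=21 → V
R(17): 17+3=20 → U
Z(25): 25+3=28≡2 → C
R(17): 17+3=20 → U
U(20): 20+3=23 → X
W(22): 22+3=25 → Z
B(1): 1+3=4 → E
Y(24): 24+3=27≡1 → B
L(11): 11+3=14 → O
I(8): 8+3=11 → L
E(4): 4+3=7 → H
C(2): 2+3=5 → F

DHVUCUXZEBOLHF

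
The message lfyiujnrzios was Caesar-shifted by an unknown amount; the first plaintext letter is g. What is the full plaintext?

gatdpeimudjn

From the crib: l(11)−g(6)=5, so the shift is 5.
Subtract 5 from each ciphertext letter:
l(11): 11−5=6 → g
f(5): 5−5=0 → a
y(24): 24−5=19 → t
i(8): 8−5=3 → d
u(20): 20−5=15 → p
j(9): 9−5=4 → e
n(13): 13−5=8 → i
r(17): 17−5=12 → m
z(25): 25−5=20 → u
i(8): 8−5=3 → d
o(14): 14−5=9 → j
s(18): 18−5=13 → n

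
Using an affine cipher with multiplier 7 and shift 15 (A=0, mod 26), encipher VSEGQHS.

GLRFXML

V(21): 7·21+15=162≡6 → G
S(18): 7·18+15=141≡11 → L
E(4): 7·4+15=43≡17 → R
G(6): 7·6+15=57≡5 → F
Q(16): 7·16+15=127≡23 → X
H(7): 7·7+15=64≡12 → M
S(18): 7·18+15=141≡11 → L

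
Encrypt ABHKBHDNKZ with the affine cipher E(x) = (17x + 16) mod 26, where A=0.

QHFEHFPDEZ

A(0): 17·0+16=16 → Q
B(1): 17·1+16=33≡7 → H
H(7): 17·7+16=135≡5 → F
K(10): 17·10+16=186≡4 → E
B(1): 17·1+16=33≡7 → H
H(7): 17·7+16=135≡5 → F
D(3): 17·3+16=67≡15 → P
N(13): 17·13+16=237≡3 → D
K(10): 17·10+16=186≡4 → E
Z(25): 17·25+16=441≡25 → Z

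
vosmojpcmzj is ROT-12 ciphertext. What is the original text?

jcgacxdqanx

v(21): 21−12=9 → j
o(14): 14−12=2 → c
s(18): 18−12=6 → g
m(12): 12−12=0 → a
o(14): 14−12=2 → c
j(9): 9−12=-3≡23 → x
p(15): 15−12=3 → d
c(2): 2−12=-10≡16 → q
m(12): 12−12=0 → a
z(25): 25−12=13 → n
j(9): 9−12=-3≡23 → x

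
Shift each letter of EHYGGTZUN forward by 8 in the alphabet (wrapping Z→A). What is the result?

MPGOOBHCV

E(4): 4+8=12 → M
H(7): 7+8=15 → P
Y(24): 24+8=32≡6 → G
G(6): 6+8=14 → O
G(6): 6+8=14 → O
T(19): 19+8=27≡1 → B
Z(25): 25+8=33≡7 → H
U(20): 20+8=28≡2 → C
N(13): 13+8=21 → V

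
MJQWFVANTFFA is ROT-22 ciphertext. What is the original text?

M(12): 12−22=-10≡16 → Q
J(9): 9−22=-13≡13 → N
Q(16): 16−22=-6≡20 → U
W(22): 22−22=0 → A
F(5): 5−22=-17≡9 → J
V(21): 21−22=-1≡25 → Z
A(0): 0−22=-22≡4 → E
N(13): 13−22=-9≡17 → R
T(19): 19−22=-3≡23 → X
F(5): 5−22=-17≡9 → J
F(5): 5−22=-17≡9 → J
A(0): 0−22=-22≡4 → E

QNUAJZERXJJE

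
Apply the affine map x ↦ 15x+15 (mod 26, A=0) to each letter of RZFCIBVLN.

KAMTFESYC

R(17): 15·17+15=270≡10 → K
Z(25): 15·25+15=390≡0 → A
F(5): 15·5+15=90≡12 → M
C(2): 15·2+15=45≡19 → T
I(8): 15·8+15=135≡5 → F
B(1): 15·1+15=30≡4 → E
V(21): 15·21+15=330≡18 → S
L(11): 15·11+15=180≡24 → Y
N(13): 15·13+15=210≡2 → C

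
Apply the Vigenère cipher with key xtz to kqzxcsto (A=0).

hjyuvrqh

Repeat the key across the message: xtzxtzxt
k(10)+x(23): 33≡7 → h
q(16)+t(19): 35≡9 → j
z(25)+z(25): 50≡24 → y
x(23)+x(23): 46≡20 → u
c(2)+t(19): 21 → v
s(18)+z(25): 43≡17 → r
t(19)+x(23): 42≡16 → q
o(14)+t(19): 33≡7 → h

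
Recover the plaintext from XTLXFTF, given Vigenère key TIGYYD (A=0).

Repeat the key across the ciphertext: TIGYYDT
X(23)−T(19): 4 → E
T(19)−I(8): 11 → L
L(11)−G(6): 5 → F
X(23)−Y(24): -1≡25 → Z
F(5)−Y(24): -19≡7 → H
T(19)−D(3): 16 → Q
F(5)−T(19): -14≡12 → M

ELFZHQM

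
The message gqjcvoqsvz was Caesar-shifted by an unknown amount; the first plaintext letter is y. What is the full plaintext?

From the crib: g(6)−y(24)=-18≡8, so the shift is 8.
Subtract 8 from each ciphertext letter:
g(6): 6−8=-2≡24 → y
q(16): 16−8=8 → i
j(9): 9−8=1 → b
c(2): 2−8=-6≡20 → u
v(21): 21−8=13 → n
o(14): 14−8=6 → g
q(16): 16−8=8 → i
s(18): 18−8=10 → k
v(21): 21−8=13 → n
z(25): 25−8=17 → r

yibungiknr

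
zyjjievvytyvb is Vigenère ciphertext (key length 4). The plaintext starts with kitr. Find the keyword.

pqqs

Subtract each crib letter from the matching ciphertext letter (mod 26):
z(25)−k(10)=15 → p
y(24)−i(8)=16 → q
j(9)−t(19)=-10≡16 → q
j(9)−r(17)=-8≡18 → s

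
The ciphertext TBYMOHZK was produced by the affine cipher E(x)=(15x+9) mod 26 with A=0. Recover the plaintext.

SWBVJMIH

The inverse of 15 mod 26 is 7, since 15·7=105≡1. Apply D(y)=7·(y−9) mod 26:
T(19): 7·(19−9)=70≡18 → S
B(1): 7·(1−9)=-56≡22 → W
Y(24): 7·(24−9)=105≡1 → B
M(12): 7·(12−9)=21 → V
O(14): 7·(14−9)=35≡9 → J
H(7): 7·(7−9)=-14≡12 → M
Z(25): 7·(25−9)=112≡8 → I
K(10): 7·(10−9)=7 → H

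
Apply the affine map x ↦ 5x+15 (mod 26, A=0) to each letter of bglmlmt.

utsxsxg

b(1): 5·1+15=20 → u
g(6): 5·6+15=45≡19 → t
l(11): 5·11+15=70≡18 → s
m(12): 5·12+15=75≡23 → x
l(11): 5·11+15=70≡18 → s
m(12): 5·12+15=75≡23 → x
t(19): 5·19+15=110≡6 → g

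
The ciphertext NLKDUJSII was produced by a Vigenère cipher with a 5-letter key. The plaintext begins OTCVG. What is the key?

ZSIIO

Subtract each crib letter from the matching ciphertext letter (mod 26):
N(13)−O(14)=-1≡25 → Z
L(11)−T(19)=-8≡18 → S
K(10)−C(2)=8 → I
D(3)−V(21)=-18≡8 → I
U(20)−G(6)=14 → O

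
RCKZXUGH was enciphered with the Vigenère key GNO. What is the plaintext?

Repeat the key across the ciphertext: GNOGNOGN
R(17)−G(6): 11 → L
C(2)−N(13): -11≡15 → P
K(10)−O(14): -4≡22 → W
Z(25)−G(6): 19 → T
X(23)−N(13): 10 → K
U(20)−O(14): 6 → G
G(6)−G(6): 0 → A
H(7)−N(13): -6≡20 → U

LPWTKGAU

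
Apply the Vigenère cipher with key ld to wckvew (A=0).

Repeat the key across the message: ldldld
w(22)+l(11): 33≡7 → h
c(2)+d(3): 5 → f
k(10)+l(11): 21 → v
v(21)+d(3): 24 → y
e(4)+l(11): 15 → p
w(22)+d(3): 25 → z

hfvypz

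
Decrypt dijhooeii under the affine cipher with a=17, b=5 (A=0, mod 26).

grouzzdrr

The inverse of 17 mod 26 is 23, since 17·23=391≡1. Apply D(y)=23·(y−5) mod 26:
d(3): 23·(3−5)=-46≡6 → g
i(8): 23·(8−5)=69≡17 → r
j(9): 23·(9−5)=92≡14 → o
h(7): 23·(7−5)=46≡20 → u
o(14): 23·(14−5)=207≡25 → z
o(14): 23·(14−5)=207≡25 → z
e(4): 23·(4−5)=-23≡3 → d
i(8): 23·(8−5)=69≡17 → r
i(8): 23·(8−5)=69≡17 → r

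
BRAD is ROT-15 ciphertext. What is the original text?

MCLO

B(1): 1−15=-14≡12 → M
R(17): 17−15=2 → C
A(0): 0−15=-15≡11 → L
D(3): 3−15=-12≡14 → O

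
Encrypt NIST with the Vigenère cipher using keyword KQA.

XYSD

Repeat the key across the message: KQAK
N(13)+K(10): 23 → X
I(8)+Q(16): 24 → Y
S(18)+A(0): 18 → S
T(19)+K(10): 29≡3 → D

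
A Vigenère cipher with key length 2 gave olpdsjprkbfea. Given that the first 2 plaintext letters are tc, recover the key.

vj

Subtract each crib letter from the matching ciphertext letter (mod 26):
o(14)−t(19)=-5≡21 → v
l(11)−c(2)=9 → j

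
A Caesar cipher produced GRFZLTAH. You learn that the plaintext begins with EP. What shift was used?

From the crib: G(6)−E(4)=2, so the shift is 2.

2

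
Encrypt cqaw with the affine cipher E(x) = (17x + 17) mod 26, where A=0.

zdrb

c(2): 17·2+17=51≡25 → z
q(16): 17·16+17=289≡3 → d
a(0): 17·0+17=17 → r
w(22): 17·22+17=391≡1 → b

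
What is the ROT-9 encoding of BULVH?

B(1): 1+9=10 → K
U(20): 20+9=29≡3 → D
L(11): 11+9=20 → U
V(21): 21+9=30≡4 → E
H(7): 7+9=16 → Q

KDUEQ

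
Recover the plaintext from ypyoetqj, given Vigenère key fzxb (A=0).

tqbnzuti

Repeat the key across the ciphertext: fzxbfzxb
y(24)−f(5): 19 → t
p(15)−z(25): -10≡16 → q
y(24)−x(23): 1 → b
o(14)−b(1): 13 → n
e(4)−f(5): -1≡25 → z
t(19)−z(25): -6≡20 → u
q(16)−x(23): -7≡19 → t
j(9)−b(1): 8 → i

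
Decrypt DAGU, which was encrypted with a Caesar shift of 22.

D(3): 3−22=-19≡7 → H
A(0): 0−22=-22≡4 → E
G(6): 6−22=-16≡10 → K
U(20): 20−22=-2≡24 → Y

HEKY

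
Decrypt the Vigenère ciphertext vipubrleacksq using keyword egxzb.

Repeat the key across the ciphertext: egxzbegxzbegx
v(21)−e(4): 17 → r
i(8)−g(6): 2 → c
p(15)−x(23): -8≡18 → s
u(20)−z(25): -5≡21 → v
b(1)−b(1): 0 → a
r(17)−e(4): 13 → n
l(11)−g(6): 5 → f
e(4)−x(23): -19≡7 → h
a(0)−z(25): -25≡1 → b
c(2)−b(1): 1 → b
k(10)−e(4): 6 → g
s(18)−g(6): 12 → m
q(16)−x(23): -7≡19 → t

rcsvanfhbbgmt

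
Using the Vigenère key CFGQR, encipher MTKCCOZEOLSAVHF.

Repeat the key across the message: CFGQRCFGQRCFGQR
M(12)+C(2): 14 → O
T(19)+F(5): 24 → Y
K(10)+G(6): 16 → Q
C(2)+Q(16): 18 → S
C(2)+R(17): 19 → T
O(14)+C(2): 16 → Q
Z(25)+F(5): 30≡4 → E
E(4)+G(6): 10 → K
O(14)+Q(16): 30≡4 → E
L(11)+R(17): 28≡2 → C
S(18)+C(2): 20 → U
A(0)+F(5): 5 → F
V(21)+G(6): 27≡1 → B
H(7)+Q(16): 23 → X
F(5)+R(17): 22 → W

OYQSTQEKECUFBXW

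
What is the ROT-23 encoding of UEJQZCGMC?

U(20): 20+23=43≡17 → R
E(4): 4+23=27≡1 → B
J(9): 9+23=32≡6 → G
Q(16): 16+23=39≡13 → N
Z(25): 25+23=48≡22 → W
C(2): 2+23=25 → Z
G(6): 6+23=29≡3 → D
M(12): 12+23=35≡9 → J
C(2): 2+23=25 → Z

RBGNWZDJZ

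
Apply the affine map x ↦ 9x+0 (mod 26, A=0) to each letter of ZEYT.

Z(25): 9·25+0=225≡17 → R
E(4): 9·4+0=36≡10 → K
Y(24): 9·24+0=216≡8 → I
T(19): 9·19+0=171≡15 → P

RKIP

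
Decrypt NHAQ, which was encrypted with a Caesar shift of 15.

YSLB

N(13): 13−15=-2≡24 → Y
H(7): 7−15=-8≡18 → S
A(0): 0−15=-15≡11 → L
Q(16): 16−15=1 → B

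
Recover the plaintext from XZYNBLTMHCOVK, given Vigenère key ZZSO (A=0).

YAGZCMBYIDWHL

Repeat the key across the ciphertext: ZZSOZZSOZZSOZ
X(23)−Z(25): -2≡24 → Y
Z(25)−Z(25): 0 → A
Y(24)−S(18): 6 → G
N(13)−O(14): -1≡25 → Z
B(1)−Z(25): -24≡2 → C
L(11)−Z(25): -14≡12 → M
T(19)−S(18): 1 → B
M(12)−O(14): -2≡24 → Y
H(7)−Z(25): -18≡8 → I
C(2)−Z(25): -23≡3 → D
O(14)−S(18): -4≡22 → W
V(21)−O(14): 7 → H
K(10)−Z(25): -15≡11 → L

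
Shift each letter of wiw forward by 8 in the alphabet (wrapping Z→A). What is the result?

eqe

w(22): 22+8=30≡4 → e
i(8): 8+8=16 → q
w(22): 22+8=30≡4 → e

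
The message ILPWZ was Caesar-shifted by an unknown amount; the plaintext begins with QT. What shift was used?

From the crib: I(8)−Q(16)=-8≡18, so the shift is 18.

18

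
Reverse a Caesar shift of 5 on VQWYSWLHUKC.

V(21): 21−5=16 → Q
Q(16): 16−5=11 → L
W(22): 22−5=17 → R
Y(24): 24−5=19 → T
S(18): 18−5=13 → N
W(22): 22−5=17 → R
L(11): 11−5=6 → G
H(7): 7−5=2 → C
U(20): 20−5=15 → P
K(10): 10−5=5 → F
C(2): 2−5=-3≡23 → X

QLRTNRGCPFX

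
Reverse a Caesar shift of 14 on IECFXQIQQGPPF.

I(8): 8−14=-6≡20 → U
E(4): 4−14=-10≡16 → Q
C(2): 2−14=-12≡14 → O
F(5): 5−14=-9≡17 → R
X(23): 23−14=9 → J
Q(16): 16−14=2 → C
I(8): 8−14=-6≡20 → U
Q(16): 16−14=2 → C
Q(16): 16−14=2 → C
G(6): 6−14=-8≡18 → S
P(15): 15−14=1 → B
P(15): 15−14=1 → B
F(5): 5−14=-9≡17 → R

UQORJCUCCSBBR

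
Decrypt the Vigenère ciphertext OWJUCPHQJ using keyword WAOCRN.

SWVSLCLQV

Repeat the key across the ciphertext: WAOCRNWAO
O(14)−W(22): -8≡18 → S
W(22)−A(0): 22 → W
J(9)−O(14): -5≡21 → V
U(20)−C(2): 18 → S
C(2)−R(17): -15≡11 → L
P(15)−N(13): 2 → C
H(7)−W(22): -15≡11 → L
Q(16)−A(0): 16 → Q
J(9)−O(14): -5≡21 → V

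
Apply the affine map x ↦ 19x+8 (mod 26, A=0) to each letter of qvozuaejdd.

q(16): 19·16+8=312≡0 → a
v(21): 19·21+8=407≡17 → r
o(14): 19·14+8=274≡14 → o
z(25): 19·25+8=483≡15 → p
u(20): 19·20+8=388≡24 → y
a(0): 19·0+8=8 → i
e(4): 19·4+8=84≡6 → g
j(9): 19·9+8=179≡23 → x
d(3): 19·3+8=65≡13 → n
d(3): 19·3+8=65≡13 → n

aropyigxnn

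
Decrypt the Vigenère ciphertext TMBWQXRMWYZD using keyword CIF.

REWUISPERWRY

Repeat the key across the ciphertext: CIFCIFCIFCIF
T(19)−C(2): 17 → R
M(12)−I(8): 4 → E
B(1)−F(5): -4≡22 → W
W(22)−C(2): 20 → U
Q(16)−I(8): 8 → I
X(23)−F(5): 18 → S
R(17)−C(2): 15 → P
M(12)−I(8): 4 → E
W(22)−F(5): 17 → R
Y(24)−C(2): 22 → W
Z(25)−I(8): 17 → R
D(3)−F(5): -2≡24 → Y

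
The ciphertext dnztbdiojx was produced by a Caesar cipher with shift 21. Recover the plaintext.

iseygintoc

d(3): 3−21=-18≡8 → i
n(13): 13−21=-8≡18 → s
z(25): 25−21=4 → e
t(19): 19−21=-2≡24 → y
b(1): 1−21=-20≡6 → g
d(3): 3−21=-18≡8 → i
i(8): 8−21=-13≡13 → n
o(14): 14−21=-7≡19 → t
j(9): 9−21=-12≡14 → o
x(23): 23−21=2 → c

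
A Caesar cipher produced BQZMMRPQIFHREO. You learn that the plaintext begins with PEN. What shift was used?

From the crib: B(1)−P(15)=-14≡12, so the shift is 12.

12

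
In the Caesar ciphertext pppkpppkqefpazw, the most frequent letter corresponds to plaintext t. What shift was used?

22

The most frequent ciphertext letter is p (appears 7 times).
p is position 15; t is position 19.
Shift = -4≡22.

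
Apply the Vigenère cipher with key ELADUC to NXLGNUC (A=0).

RILJHWG

Repeat the key across the message: ELADUCE
N(13)+E(4): 17 → R
X(23)+L(11): 34≡8 → I
L(11)+A(0): 11 → L
G(6)+D(3): 9 → J
N(13)+U(20): 33≡7 → H
U(20)+C(2): 22 → W
C(2)+E(4): 6 → G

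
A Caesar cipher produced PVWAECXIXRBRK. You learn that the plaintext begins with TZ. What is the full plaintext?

TZAEIGBMBVFVO

From the crib: P(15)−T(19)=-4≡22, so the shift is 22.
Subtract 22 from each ciphertext letter:
P(15): 15−22=-7≡19 → T
V(21): 21−22=-1≡25 → Z
W(22): 22−22=0 → A
A(0): 0−22=-22≡4 → E
E(4): 4−22=-18≡8 → I
C(2): 2−22=-20≡6 → G
X(23): 23−22=1 → B
I(8): 8−22=-14≡12 → M
X(23): 23−22=1 → B
R(17): 17−22=-5≡21 → V
B(1): 1−22=-21≡5 → F
R(17): 17−22=-5≡21 → V
K(10): 10−22=-12≡14 → O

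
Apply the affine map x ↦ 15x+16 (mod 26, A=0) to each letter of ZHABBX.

BRQFFX

Z(25): 15·25+16=391≡1 → B
H(7): 15·7+16=121≡17 → R
A(0): 15·0+16=16 → Q
B(1): 15·1+16=31≡5 → F
B(1): 15·1+16=31≡5 → F
X(23): 15·23+16=361≡23 → X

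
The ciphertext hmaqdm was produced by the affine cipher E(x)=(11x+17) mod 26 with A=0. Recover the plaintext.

The inverse of 11 mod 26 is 19, since 11·19=209≡1. Apply D(y)=19·(y−17) mod 26:
h(7): 19·(7−17)=-190≡18 → s
m(12): 19·(12−17)=-95≡9 → j
a(0): 19·(0−17)=-323≡15 → p
q(16): 19·(16−17)=-19≡7 → h
d(3): 19·(3−17)=-266≡20 → u
m(12): 19·(12−17)=-95≡9 → j

sjphuj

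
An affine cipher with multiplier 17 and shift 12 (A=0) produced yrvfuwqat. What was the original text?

The inverse of 17 mod 26 is 23, since 17·23=391≡1. Apply D(y)=23·(y−12) mod 26:
y(24): 23·(24−12)=276≡16 → q
r(17): 23·(17−12)=115≡11 → l
v(21): 23·(21−12)=207≡25 → z
f(5): 23·(5−12)=-161≡21 → v
u(20): 23·(20−12)=184≡2 → c
w(22): 23·(22−12)=230≡22 → w
q(16): 23·(16−12)=92≡14 → o
a(0): 23·(0−12)=-276≡10 → k
t(19): 23·(19−12)=161≡5 → f

qlzvcwokf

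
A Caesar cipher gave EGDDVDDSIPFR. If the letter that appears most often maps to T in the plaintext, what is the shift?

The most frequent ciphertext letter is D (appears 4 times).
D is position 3; T is position 19.
Shift = -16≡10.

10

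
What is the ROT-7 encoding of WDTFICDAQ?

W(22): 22+7=29≡3 → D
D(3): 3+7=10 → K
T(19): 19+7=26≡0 → A
F(5): 5+7=12 → M
I(8): 8+7=15 → P
C(2): 2+7=9 → J
D(3): 3+7=10 → K
A(0): 0+7=7 → H
Q(16): 16+7=23 → X

DKAMPJKHX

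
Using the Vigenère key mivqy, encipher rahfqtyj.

dicvofge

Repeat the key across the message: mivqymiv
r(17)+m(12): 29≡3 → d
a(0)+i(8): 8 → i
h(7)+v(21): 28≡2 → c
f(5)+q(16): 21 → v
q(16)+y(24): 40≡14 → o
t(19)+m(12): 31≡5 → f
y(24)+i(8): 32≡6 → g
j(9)+v(21): 30≡4 → e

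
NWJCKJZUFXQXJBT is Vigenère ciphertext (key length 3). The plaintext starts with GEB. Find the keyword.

Subtract each crib letter from the matching ciphertext letter (mod 26):
N(13)−G(6)=7 → H
W(22)−E(4)=18 → S
J(9)−B(1)=8 → I

HSI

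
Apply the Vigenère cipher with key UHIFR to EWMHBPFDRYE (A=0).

YDUMSJMLWPY

Repeat the key across the message: UHIFRUHIFRU
E(4)+U(20): 24 → Y
W(22)+H(7): 29≡3 → D
M(12)+I(8): 20 → U
H(7)+F(5): 12 → M
B(1)+R(17): 18 → S
P(15)+U(20): 35≡9 → J
F(5)+H(7): 12 → M
D(3)+I(8): 11 → L
R(17)+F(5): 22 → W
Y(24)+R(17): 41≡15 → P
E(4)+U(20): 24 → Y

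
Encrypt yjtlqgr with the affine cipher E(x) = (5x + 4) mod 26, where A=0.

y(24): 5·24+4=124≡20 → u
j(9): 5·9+4=49≡23 → x
t(19): 5·19+4=99≡21 → v
l(11): 5·11+4=59≡7 → h
q(16): 5·16+4=84≡6 → g
g(6): 5·6+4=34≡8 → i
r(17): 5·17+4=89≡11 → l

uxvhgil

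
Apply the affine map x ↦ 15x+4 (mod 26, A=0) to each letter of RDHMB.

ZXFCT

R(17): 15·17+4=259≡25 → Z
D(3): 15·3+4=49≡23 → X
H(7): 15·7+4=109≡5 → F
M(12): 15·12+4=184≡2 → C
B(1): 15·1+4=19 → T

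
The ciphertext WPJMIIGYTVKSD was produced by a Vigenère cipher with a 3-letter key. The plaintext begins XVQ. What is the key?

Subtract each crib letter from the matching ciphertext letter (mod 26):
W(22)−X(23)=-1≡25 → Z
P(15)−V(21)=-6≡20 → U
J(9)−Q(16)=-7≡19 → T

ZUT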